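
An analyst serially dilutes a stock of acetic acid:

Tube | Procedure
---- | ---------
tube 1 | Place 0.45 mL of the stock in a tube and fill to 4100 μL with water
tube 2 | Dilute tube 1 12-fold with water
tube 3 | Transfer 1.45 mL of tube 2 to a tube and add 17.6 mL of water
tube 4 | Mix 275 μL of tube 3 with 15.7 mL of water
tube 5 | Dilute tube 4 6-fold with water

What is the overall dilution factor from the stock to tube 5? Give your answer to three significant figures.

5.01 × 10^5

Step 1: 0.45 mL brought to 4100 μL → factor 4.1/0.45 = 9.1111
Step 2: 12-fold → factor 12
Step 3: 1.45 mL + 17.6 mL = 19.05 mL total → factor 19.05/1.45 = 13.138
Step 4: 275 μL + 15.7 mL = 15975 μL total → factor 15975/275 = 58.091
Step 5: 6-fold → factor 6
Overall dilution factor = 9.1111 × 12 × 13.138 × 58.091 × 6 = 5.0066 × 10^5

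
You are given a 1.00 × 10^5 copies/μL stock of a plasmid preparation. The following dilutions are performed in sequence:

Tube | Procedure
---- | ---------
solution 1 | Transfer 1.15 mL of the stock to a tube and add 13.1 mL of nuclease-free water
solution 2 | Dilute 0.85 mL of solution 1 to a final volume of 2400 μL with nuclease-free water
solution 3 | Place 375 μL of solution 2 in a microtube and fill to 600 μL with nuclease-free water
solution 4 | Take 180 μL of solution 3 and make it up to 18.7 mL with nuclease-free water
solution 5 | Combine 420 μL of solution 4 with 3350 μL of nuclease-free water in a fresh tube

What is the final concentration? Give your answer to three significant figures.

Step 1: 1.15 mL + 13.1 mL = 14.25 mL total → factor 14.25/1.15 = 12.391
Step 2: 0.85 mL brought to 2400 μL → factor 2.4/0.85 = 2.8235
Step 3: 375 μL brought to 600 μL → factor 600/375 = 1.6
Step 4: 180 μL brought to 18.7 mL → factor 18700/180 = 103.89
Step 5: 420 μL + 3350 μL = 3770 μL total → factor 3770/420 = 8.9762
Overall dilution factor = 12.391 × 2.8235 × 1.6 × 103.89 × 8.9762 = 52202
Final = 1.00 × 10^5 copies/μL / 52202 = 1.92 copies/μL

1.92 copies/μL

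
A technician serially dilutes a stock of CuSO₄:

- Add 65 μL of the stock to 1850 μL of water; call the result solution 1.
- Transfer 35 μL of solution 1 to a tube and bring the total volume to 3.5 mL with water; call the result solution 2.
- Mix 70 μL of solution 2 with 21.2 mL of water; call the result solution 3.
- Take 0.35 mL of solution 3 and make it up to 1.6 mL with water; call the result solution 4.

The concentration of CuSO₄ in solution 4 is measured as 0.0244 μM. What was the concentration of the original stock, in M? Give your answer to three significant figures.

Step 1: 65 μL + 1850 μL = 1915 μL total → factor 1915/65 = 29.462
Step 2: 35 μL brought to 3.5 mL → factor 3500/35 = 100
Step 3: 70 μL + 21.2 mL = 21270 μL total → factor 21270/70 = 303.86
Step 4: 0.35 mL brought to 1.6 mL → factor 1.6/0.35 = 4.5714
Overall dilution factor = 29.462 × 100 × 303.86 × 4.5714 = 4.0924 × 10^6
Stock = 0.0244 μM × 4.0924 × 10^6 = 9.985 × 10^4 μM = 0.0999 M

0.0999 M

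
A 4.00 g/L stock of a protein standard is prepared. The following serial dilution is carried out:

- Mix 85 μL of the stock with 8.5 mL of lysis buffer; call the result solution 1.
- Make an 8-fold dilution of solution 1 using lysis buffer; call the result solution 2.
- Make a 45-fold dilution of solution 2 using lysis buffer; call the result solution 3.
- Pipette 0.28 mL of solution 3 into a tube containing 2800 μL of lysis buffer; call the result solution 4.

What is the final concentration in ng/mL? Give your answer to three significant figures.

10.0 ng/mL

Step 1: 85 μL + 8.5 mL = 8585 μL total → factor 8585/85 = 101
Step 2: 8-fold → factor 8
Step 3: 45-fold → factor 45
Step 4: 0.28 mL + 2800 μL = 3.08 mL total → factor 3.08/0.28 = 11
Overall dilution factor = 101 × 8 × 45 × 11 = 3.9996 × 10^5
Final = 4.00 g/L / 3.9996 × 10^5 = 1.000 × 10^-5 g/L = 10.0 ng/mL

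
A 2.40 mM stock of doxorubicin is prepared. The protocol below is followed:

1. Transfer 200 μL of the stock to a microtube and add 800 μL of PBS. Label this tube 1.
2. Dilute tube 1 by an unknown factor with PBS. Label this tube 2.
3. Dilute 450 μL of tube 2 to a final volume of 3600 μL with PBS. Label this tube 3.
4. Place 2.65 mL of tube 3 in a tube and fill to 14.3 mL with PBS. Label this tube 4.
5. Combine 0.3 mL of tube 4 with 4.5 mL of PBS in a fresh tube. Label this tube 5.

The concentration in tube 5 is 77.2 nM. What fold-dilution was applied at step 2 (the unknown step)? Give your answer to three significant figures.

Step 1: 200 μL + 800 μL = 1000 μL total → factor 1000/200 = 5
Step 2: unknown factor x
Step 3: 450 μL brought to 3600 μL → factor 3600/450 = 8
Step 4: 2.65 mL brought to 14.3 mL → factor 14.3/2.65 = 5.3962
Step 5: 0.3 mL + 4.5 mL = 4.8 mL total → factor 4.8/0.3 = 16
Product of known-step factors = 3453.6
Overall factor = 2.40 mM / (77.2 nM) = 31088
x = 31088 / 3453.6 = 9.00

9.00-fold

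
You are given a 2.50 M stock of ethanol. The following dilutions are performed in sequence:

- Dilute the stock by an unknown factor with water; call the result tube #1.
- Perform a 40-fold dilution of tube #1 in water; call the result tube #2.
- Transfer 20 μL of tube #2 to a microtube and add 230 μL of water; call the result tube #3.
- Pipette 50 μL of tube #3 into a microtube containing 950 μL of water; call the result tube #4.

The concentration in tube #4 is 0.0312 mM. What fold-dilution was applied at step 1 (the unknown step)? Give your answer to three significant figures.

8.01-fold

Step 1: unknown factor x
Step 2: 40-fold → factor 40
Step 3: 20 μL + 230 μL = 250 μL total → factor 250/20 = 12.5
Step 4: 50 μL + 950 μL = 1000 μL total → factor 1000/50 = 20
Product of known-step factors = 10000
Overall factor = 2.50 M / (0.0312 mM) = 80128
x = 80128 / 10000 = 8.01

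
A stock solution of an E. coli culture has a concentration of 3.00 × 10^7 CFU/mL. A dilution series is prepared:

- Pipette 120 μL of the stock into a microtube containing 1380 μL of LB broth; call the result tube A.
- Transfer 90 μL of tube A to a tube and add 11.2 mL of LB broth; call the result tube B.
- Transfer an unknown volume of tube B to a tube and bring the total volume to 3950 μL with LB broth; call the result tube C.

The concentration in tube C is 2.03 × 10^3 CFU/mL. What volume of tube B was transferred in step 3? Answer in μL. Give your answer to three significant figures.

419 μL

Step 1: 120 μL + 1380 μL = 1500 μL total → factor 1500/120 = 12.5
Step 2: 90 μL + 11.2 mL = 11290 μL total → factor 11290/90 = 125.44
Step 3: v brought to 3950 μL → factor = 3950 μL/v
Product of known-step factors = 1568.1
Overall factor = 3.00 × 10^7 CFU/mL / (2.03 × 10^3 CFU/mL) = 14778
Step-3 factor = 14778 / 1568.1 = 9.4246
v = 3950 μL / 9.4246 = 419 μL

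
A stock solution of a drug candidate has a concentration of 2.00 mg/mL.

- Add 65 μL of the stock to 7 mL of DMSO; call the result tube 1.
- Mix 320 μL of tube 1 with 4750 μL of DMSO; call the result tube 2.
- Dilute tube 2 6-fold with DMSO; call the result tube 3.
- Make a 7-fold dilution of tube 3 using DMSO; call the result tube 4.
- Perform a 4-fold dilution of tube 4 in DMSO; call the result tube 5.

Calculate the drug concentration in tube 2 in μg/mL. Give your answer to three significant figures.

Step 1: 65 μL + 7 mL = 7065 μL total → factor 7065/65 = 108.69
Step 2: 320 μL + 4750 μL = 5070 μL total → factor 5070/320 = 15.844
Dilution factor through tube 2 = 108.69 × 15.844 = 1722.1
[tube 2] = 2.00 mg/mL / 1722.1 = 0.001161 mg/mL = 1.16 μg/mL

1.16 μg/mL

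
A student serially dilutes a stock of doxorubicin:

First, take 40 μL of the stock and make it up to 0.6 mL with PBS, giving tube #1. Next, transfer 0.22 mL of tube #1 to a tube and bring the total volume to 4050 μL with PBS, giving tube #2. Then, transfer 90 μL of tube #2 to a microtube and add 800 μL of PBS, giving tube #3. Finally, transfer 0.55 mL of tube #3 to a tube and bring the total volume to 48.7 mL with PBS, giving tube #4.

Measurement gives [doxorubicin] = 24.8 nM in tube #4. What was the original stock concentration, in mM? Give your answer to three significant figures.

6.00 mM

Step 1: 40 μL brought to 0.6 mL → factor 600/40 = 15
Step 2: 0.22 mL brought to 4050 μL → factor 4.05/0.22 = 18.409
Step 3: 90 μL + 800 μL = 890 μL total → factor 890/90 = 9.8889
Step 4: 0.55 mL brought to 48.7 mL → factor 48.7/0.55 = 88.545
Overall dilution factor = 15 × 18.409 × 9.8889 × 88.545 = 2.4179 × 10^5
Stock = 24.8 nM × 2.4179 × 10^5 = 5.996 × 10^6 nM = 6.00 mM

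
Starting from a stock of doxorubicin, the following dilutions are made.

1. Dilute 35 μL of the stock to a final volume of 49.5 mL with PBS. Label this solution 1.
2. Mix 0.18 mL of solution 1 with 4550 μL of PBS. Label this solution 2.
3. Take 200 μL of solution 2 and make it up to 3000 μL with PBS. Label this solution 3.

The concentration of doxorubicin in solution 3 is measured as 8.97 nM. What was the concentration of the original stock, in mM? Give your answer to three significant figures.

5.00 mM

Step 1: 35 μL brought to 49.5 mL → factor 49500/35 = 1414.3
Step 2: 0.18 mL + 4550 μL = 4.73 mL total → factor 4.73/0.18 = 26.278
Step 3: 200 μL brought to 3000 μL → factor 3000/200 = 15
Overall dilution factor = 1414.3 × 26.278 × 15 = 5.5746 × 10^5
Stock = 8.97 nM × 5.5746 × 10^5 = 5.000 × 10^6 nM = 5.00 mM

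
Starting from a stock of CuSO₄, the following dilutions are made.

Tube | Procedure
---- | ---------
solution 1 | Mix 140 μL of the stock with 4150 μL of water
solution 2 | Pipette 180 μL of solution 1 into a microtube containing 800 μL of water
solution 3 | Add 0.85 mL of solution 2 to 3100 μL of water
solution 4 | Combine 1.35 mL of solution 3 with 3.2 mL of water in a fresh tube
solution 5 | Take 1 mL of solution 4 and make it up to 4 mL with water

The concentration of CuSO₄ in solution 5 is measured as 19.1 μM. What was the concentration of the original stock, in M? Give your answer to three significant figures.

Step 1: 140 μL + 4150 μL = 4290 μL total → factor 4290/140 = 30.643
Step 2: 180 μL + 800 μL = 980 μL total → factor 980/180 = 5.4444
Step 3: 0.85 mL + 3100 μL = 3.95 mL total → factor 3.95/0.85 = 4.6471
Step 4: 1.35 mL + 3.2 mL = 4.55 mL total → factor 4.55/1.35 = 3.3704
Step 5: 1 mL brought to 4 mL → factor 4/1 = 4
Overall dilution factor = 30.643 × 5.4444 × 4.6471 × 3.3704 × 4 = 10452
Stock = 19.1 μM × 10452 = 1.996 × 10^5 μM = 0.200 M

0.200 M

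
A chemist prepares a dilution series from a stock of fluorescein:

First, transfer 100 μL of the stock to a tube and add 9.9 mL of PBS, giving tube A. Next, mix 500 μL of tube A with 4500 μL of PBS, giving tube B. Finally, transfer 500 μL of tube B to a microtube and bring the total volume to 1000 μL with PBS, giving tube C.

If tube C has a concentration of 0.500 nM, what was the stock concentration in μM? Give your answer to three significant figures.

1.00 μM

Step 1: 100 μL + 9.9 mL = 10000 μL total → factor 10000/100 = 100
Step 2: 500 μL + 4500 μL = 5000 μL total → factor 5000/500 = 10
Step 3: 500 μL brought to 1000 μL → factor 1000/500 = 2
Overall dilution factor = 100 × 10 × 2 = 2000
Stock = 0.500 nM × 2000 = 1000 nM = 1.00 μM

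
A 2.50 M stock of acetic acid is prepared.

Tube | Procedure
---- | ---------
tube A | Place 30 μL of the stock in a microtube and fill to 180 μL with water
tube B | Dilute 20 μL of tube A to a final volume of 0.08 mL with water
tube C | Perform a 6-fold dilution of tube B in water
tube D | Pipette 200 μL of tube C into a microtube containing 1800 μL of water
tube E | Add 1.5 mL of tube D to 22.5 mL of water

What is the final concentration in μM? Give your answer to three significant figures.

Step 1: 30 μL brought to 180 μL → factor 180/30 = 6
Step 2: 20 μL brought to 0.08 mL → factor 80/20 = 4
Step 3: 6-fold → factor 6
Step 4: 200 μL + 1800 μL = 2000 μL total → factor 2000/200 = 10
Step 5: 1.5 mL + 22.5 mL = 24 mL total → factor 24/1.5 = 16
Overall dilution factor = 6 × 4 × 6 × 10 × 16 = 23040
Final = 2.50 M / 23040 = 0.0001085 M = 109 μM

109 μM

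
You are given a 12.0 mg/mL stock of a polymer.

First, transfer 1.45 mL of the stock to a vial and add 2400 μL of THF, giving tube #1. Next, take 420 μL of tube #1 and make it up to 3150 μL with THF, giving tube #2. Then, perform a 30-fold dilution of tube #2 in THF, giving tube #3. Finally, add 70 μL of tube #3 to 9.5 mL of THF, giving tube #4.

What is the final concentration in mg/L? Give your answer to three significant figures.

0.147 mg/L

Step 1: 1.45 mL + 2400 μL = 3.85 mL total → factor 3.85/1.45 = 2.6552
Step 2: 420 μL brought to 3150 μL → factor 3150/420 = 7.5
Step 3: 30-fold → factor 30
Step 4: 70 μL + 9.5 mL = 9570 μL total → factor 9570/70 = 136.71
Overall dilution factor = 2.6552 × 7.5 × 30 × 136.71 = 81675
Final = 12.0 mg/mL / 81675 = 0.0001469 mg/mL = 0.147 mg/L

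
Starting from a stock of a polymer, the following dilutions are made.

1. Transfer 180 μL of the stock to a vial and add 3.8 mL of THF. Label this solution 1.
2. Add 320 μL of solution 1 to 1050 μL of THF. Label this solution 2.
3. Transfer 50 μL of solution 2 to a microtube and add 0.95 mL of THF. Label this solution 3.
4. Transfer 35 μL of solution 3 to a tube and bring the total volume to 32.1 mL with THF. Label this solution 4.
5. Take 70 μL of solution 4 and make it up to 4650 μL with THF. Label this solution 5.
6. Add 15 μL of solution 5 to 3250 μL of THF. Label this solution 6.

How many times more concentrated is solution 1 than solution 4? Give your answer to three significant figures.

Step 1: 180 μL + 3.8 mL = 3980 μL total → factor 3980/180 = 22.111
Step 2: 320 μL + 1050 μL = 1370 μL total → factor 1370/320 = 4.2812
Step 3: 50 μL + 0.95 mL = 1000 μL total → factor 1000/50 = 20
Step 4: 35 μL brought to 32.1 mL → factor 32100/35 = 917.14
Dilution factor to solution 1 = 22.111; to solution 4 = 1.7364 × 10^6
[solution 1]/[solution 4] = (factor to solution 4)/(factor to solution 1) = 1.7364 × 10^6/22.111 = 7.85 × 10^4

7.85 × 10^4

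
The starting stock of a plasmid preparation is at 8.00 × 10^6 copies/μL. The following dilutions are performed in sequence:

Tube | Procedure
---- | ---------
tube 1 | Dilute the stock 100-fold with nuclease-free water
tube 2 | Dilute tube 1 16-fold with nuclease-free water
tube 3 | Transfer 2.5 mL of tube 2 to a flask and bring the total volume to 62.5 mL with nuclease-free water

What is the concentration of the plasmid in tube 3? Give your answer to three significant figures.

200 copies/μL

Step 1: 100-fold → factor 100
Step 2: 16-fold → factor 16
Step 3: 2.5 mL brought to 62.5 mL → factor 62.5/2.5 = 25
Overall dilution factor = 100 × 16 × 25 = 40000
Final = 8.00 × 10^6 copies/μL / 40000 = 200 copies/μL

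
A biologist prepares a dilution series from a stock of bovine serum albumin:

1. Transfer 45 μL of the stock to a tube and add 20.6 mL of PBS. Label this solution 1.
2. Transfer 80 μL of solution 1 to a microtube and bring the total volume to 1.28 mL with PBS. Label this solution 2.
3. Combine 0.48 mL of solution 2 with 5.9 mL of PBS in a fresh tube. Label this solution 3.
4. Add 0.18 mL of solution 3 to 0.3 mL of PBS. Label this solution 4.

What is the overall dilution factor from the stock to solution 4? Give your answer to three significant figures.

Step 1: 45 μL + 20.6 mL = 20645 μL total → factor 20645/45 = 458.78
Step 2: 80 μL brought to 1.28 mL → factor 1280/80 = 16
Step 3: 0.48 mL + 5.9 mL = 6.38 mL total → factor 6.38/0.48 = 13.292
Step 4: 0.18 mL + 0.3 mL = 0.48 mL total → factor 0.48/0.18 = 2.6667
Overall dilution factor = 458.78 × 16 × 13.292 × 2.6667 = 2.6018 × 10^5

2.60 × 10^5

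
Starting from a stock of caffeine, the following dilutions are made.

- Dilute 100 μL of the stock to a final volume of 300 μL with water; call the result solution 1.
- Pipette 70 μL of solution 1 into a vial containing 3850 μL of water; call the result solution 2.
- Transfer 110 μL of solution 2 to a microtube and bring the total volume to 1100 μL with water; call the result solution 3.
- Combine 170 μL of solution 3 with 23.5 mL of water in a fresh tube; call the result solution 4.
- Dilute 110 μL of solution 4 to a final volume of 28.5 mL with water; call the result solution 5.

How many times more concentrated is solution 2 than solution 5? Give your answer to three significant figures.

3.61 × 10^5

Step 1: 100 μL brought to 300 μL → factor 300/100 = 3
Step 2: 70 μL + 3850 μL = 3920 μL total → factor 3920/70 = 56
Step 3: 110 μL brought to 1100 μL → factor 1100/110 = 10
Step 4: 170 μL + 23.5 mL = 23670 μL total → factor 23670/170 = 139.24
Step 5: 110 μL brought to 28.5 mL → factor 28500/110 = 259.09
Dilution factor to solution 2 = 168; to solution 5 = 6.0605 × 10^7
[solution 2]/[solution 5] = (factor to solution 5)/(factor to solution 2) = 6.0605 × 10^7/168 = 3.61 × 10^5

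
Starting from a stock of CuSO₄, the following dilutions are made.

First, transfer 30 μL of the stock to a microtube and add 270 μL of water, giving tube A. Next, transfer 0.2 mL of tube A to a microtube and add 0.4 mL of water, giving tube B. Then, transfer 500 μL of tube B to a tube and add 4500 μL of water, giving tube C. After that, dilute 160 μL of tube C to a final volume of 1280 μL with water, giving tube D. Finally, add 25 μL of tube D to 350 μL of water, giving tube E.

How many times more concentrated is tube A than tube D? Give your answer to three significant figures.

Step 1: 30 μL + 270 μL = 300 μL total → factor 300/30 = 10
Step 2: 0.2 mL + 0.4 mL = 0.6 mL total → factor 0.6/0.2 = 3
Step 3: 500 μL + 4500 μL = 5000 μL total → factor 5000/500 = 10
Step 4: 160 μL brought to 1280 μL → factor 1280/160 = 8
Dilution factor to tube A = 10; to tube D = 2400
[tube A]/[tube D] = (factor to tube D)/(factor to tube A) = 2400/10 = 240

240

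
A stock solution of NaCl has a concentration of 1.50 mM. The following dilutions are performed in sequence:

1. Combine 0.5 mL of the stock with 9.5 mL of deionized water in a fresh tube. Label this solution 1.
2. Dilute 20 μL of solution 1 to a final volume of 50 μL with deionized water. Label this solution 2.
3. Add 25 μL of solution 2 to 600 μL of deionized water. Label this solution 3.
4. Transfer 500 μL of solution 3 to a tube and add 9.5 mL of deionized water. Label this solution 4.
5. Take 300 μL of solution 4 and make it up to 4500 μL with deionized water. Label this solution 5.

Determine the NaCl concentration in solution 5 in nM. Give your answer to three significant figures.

Step 1: 0.5 mL + 9.5 mL = 10 mL total → factor 10/0.5 = 20
Step 2: 20 μL brought to 50 μL → factor 50/20 = 2.5
Step 3: 25 μL + 600 μL = 625 μL total → factor 625/25 = 25
Step 4: 500 μL + 9.5 mL = 10000 μL total → factor 10000/500 = 20
Step 5: 300 μL brought to 4500 μL → factor 4500/300 = 15
Overall dilution factor = 20 × 2.5 × 25 × 20 × 15 = 3.75 × 10^5
Final = 1.50 mM / 3.75 × 10^5 = 4.000 × 10^-6 mM = 4.00 nM

4.00 nM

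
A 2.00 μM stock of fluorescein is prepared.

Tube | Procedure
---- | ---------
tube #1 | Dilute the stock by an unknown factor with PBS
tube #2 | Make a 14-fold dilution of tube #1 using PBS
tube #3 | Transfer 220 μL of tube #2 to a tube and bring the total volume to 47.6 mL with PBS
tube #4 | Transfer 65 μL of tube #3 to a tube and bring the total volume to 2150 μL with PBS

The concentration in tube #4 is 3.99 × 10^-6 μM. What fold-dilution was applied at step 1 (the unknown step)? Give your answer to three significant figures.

5.00-fold

Step 1: unknown factor x
Step 2: 14-fold → factor 14
Step 3: 220 μL brought to 47.6 mL → factor 47600/220 = 216.36
Step 4: 65 μL brought to 2150 μL → factor 2150/65 = 33.077
Product of known-step factors = 1.0019 × 10^5
Overall factor = 2.00 μM / (3.99 × 10^-6 μM) = 5.0125 × 10^5
x = 5.0125 × 10^5 / 1.0019 × 10^5 = 5.00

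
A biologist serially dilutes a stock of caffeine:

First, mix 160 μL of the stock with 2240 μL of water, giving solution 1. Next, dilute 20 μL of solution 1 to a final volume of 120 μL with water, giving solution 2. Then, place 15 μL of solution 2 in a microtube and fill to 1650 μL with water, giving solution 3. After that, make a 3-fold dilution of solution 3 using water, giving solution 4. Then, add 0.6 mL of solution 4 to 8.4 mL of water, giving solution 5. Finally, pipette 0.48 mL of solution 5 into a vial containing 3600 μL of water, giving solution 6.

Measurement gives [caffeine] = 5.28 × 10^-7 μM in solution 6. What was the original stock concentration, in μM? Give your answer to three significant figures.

Step 1: 160 μL + 2240 μL = 2400 μL total → factor 2400/160 = 15
Step 2: 20 μL brought to 120 μL → factor 120/20 = 6
Step 3: 15 μL brought to 1650 μL → factor 1650/15 = 110
Step 4: 3-fold → factor 3
Step 5: 0.6 mL + 8.4 mL = 9 mL total → factor 9/0.6 = 15
Step 6: 0.48 mL + 3600 μL = 4.08 mL total → factor 4.08/0.48 = 8.5
Overall dilution factor = 15 × 6 × 110 × 3 × 15 × 8.5 = 3.7868 × 10^6
Stock = 5.28 × 10^-7 μM × 3.7868 × 10^6 = 2.00 μM

2.00 μM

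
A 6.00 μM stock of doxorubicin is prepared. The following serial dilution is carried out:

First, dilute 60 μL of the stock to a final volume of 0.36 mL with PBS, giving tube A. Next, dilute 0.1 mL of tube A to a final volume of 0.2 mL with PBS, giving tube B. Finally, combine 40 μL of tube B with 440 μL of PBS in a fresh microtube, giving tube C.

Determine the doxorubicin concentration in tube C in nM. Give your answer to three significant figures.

41.7 nM

Step 1: 60 μL brought to 0.36 mL → factor 360/60 = 6
Step 2: 0.1 mL brought to 0.2 mL → factor 0.2/0.1 = 2
Step 3: 40 μL + 440 μL = 480 μL total → factor 480/40 = 12
Overall dilution factor = 6 × 2 × 12 = 144
Final = 6.00 μM / 144 = 0.04167 μM = 41.7 nM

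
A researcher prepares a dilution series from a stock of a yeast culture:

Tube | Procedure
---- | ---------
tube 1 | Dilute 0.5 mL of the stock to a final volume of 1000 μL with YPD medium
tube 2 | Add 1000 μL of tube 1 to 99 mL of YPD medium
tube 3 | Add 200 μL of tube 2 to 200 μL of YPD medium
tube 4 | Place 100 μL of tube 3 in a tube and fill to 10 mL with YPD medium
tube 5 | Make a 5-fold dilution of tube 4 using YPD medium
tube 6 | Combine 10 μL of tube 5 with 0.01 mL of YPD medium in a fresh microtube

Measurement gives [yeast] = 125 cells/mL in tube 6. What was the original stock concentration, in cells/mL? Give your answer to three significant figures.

Step 1: 0.5 mL brought to 1000 μL → factor 1/0.5 = 2
Step 2: 1000 μL + 99 mL = 1 × 10^5 μL total → factor 1 × 10^5/1000 = 100
Step 3: 200 μL + 200 μL = 400 μL total → factor 400/200 = 2
Step 4: 100 μL brought to 10 mL → factor 10000/100 = 100
Step 5: 5-fold → factor 5
Step 6: 10 μL + 0.01 mL = 20 μL total → factor 20/10 = 2
Overall dilution factor = 2 × 100 × 2 × 100 × 5 × 2 = 4 × 10^5
Stock = 125 cells/mL × 4 × 10^5 = 5.00 × 10^7 cells/mL

5.00 × 10^7 cells/mL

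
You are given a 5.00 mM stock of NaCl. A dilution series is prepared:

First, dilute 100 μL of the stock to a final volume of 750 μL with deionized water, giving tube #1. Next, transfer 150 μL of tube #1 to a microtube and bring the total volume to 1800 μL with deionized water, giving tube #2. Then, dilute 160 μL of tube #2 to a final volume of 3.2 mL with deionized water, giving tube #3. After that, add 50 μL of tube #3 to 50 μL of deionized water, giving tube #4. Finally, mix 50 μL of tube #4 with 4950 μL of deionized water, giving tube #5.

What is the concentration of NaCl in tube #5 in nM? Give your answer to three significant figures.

Step 1: 100 μL brought to 750 μL → factor 750/100 = 7.5
Step 2: 150 μL brought to 1800 μL → factor 1800/150 = 12
Step 3: 160 μL brought to 3.2 mL → factor 3200/160 = 20
Step 4: 50 μL + 50 μL = 100 μL total → factor 100/50 = 2
Step 5: 50 μL + 4950 μL = 5000 μL total → factor 5000/50 = 100
Overall dilution factor = 7.5 × 12 × 20 × 2 × 100 = 3.6 × 10^5
Final = 5.00 mM / 3.6 × 10^5 = 1.389 × 10^-5 mM = 13.9 nM

13.9 nM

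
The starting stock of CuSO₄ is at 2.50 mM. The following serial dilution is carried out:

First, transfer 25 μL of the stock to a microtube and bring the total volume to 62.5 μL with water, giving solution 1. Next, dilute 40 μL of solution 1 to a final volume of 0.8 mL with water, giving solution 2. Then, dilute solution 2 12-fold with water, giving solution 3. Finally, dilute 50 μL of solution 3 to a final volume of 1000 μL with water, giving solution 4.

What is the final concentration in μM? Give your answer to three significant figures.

Step 1: 25 μL brought to 62.5 μL → factor 62.5/25 = 2.5
Step 2: 40 μL brought to 0.8 mL → factor 800/40 = 20
Step 3: 12-fold → factor 12
Step 4: 50 μL brought to 1000 μL → factor 1000/50 = 20
Overall dilution factor = 2.5 × 20 × 12 × 20 = 12000
Final = 2.50 mM / 12000 = 0.0002083 mM = 0.208 μM

0.208 μM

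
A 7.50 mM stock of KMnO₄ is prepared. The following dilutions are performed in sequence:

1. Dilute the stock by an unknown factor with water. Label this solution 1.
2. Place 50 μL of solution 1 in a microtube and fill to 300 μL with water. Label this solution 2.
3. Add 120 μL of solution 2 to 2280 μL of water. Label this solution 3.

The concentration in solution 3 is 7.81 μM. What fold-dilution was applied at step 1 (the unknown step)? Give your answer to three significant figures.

8.00-fold

Step 1: unknown factor x
Step 2: 50 μL brought to 300 μL → factor 300/50 = 6
Step 3: 120 μL + 2280 μL = 2400 μL total → factor 2400/120 = 20
Product of known-step factors = 120
Overall factor = 7.50 mM / (7.81 μM) = 960.31
x = 960.31 / 120 = 8.00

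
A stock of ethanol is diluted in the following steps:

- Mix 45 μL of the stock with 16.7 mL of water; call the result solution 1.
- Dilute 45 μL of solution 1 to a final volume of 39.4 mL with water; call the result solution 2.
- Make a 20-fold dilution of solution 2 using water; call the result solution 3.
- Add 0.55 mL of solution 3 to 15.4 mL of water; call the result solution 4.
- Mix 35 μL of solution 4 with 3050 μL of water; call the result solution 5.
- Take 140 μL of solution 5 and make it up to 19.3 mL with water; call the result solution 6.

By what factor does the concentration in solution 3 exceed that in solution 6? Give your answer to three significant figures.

Step 1: 45 μL + 16.7 mL = 16745 μL total → factor 16745/45 = 372.11
Step 2: 45 μL brought to 39.4 mL → factor 39400/45 = 875.56
Step 3: 20-fold → factor 20
Step 4: 0.55 mL + 15.4 mL = 15.95 mL total → factor 15.95/0.55 = 29
Step 5: 35 μL + 3050 μL = 3085 μL total → factor 3085/35 = 88.143
Step 6: 140 μL brought to 19.3 mL → factor 19300/140 = 137.86
Dilution factor to solution 3 = 6.5161 × 10^6; to solution 6 = 2.2962 × 10^12
[solution 3]/[solution 6] = (factor to solution 6)/(factor to solution 3) = 2.2962 × 10^12/6.5161 × 10^6 = 3.52 × 10^5

3.52 × 10^5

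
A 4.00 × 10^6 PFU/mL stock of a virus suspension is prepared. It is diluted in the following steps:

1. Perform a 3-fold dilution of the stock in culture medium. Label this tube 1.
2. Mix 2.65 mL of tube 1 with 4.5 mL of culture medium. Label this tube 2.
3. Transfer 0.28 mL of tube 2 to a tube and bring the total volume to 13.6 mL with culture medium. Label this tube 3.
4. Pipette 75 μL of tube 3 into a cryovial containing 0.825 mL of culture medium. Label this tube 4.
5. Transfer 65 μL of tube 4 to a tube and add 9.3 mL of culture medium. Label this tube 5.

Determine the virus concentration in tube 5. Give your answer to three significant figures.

Step 1: 3-fold → factor 3
Step 2: 2.65 mL + 4.5 mL = 7.15 mL total → factor 7.15/2.65 = 2.6981
Step 3: 0.28 mL brought to 13.6 mL → factor 13.6/0.28 = 48.571
Step 4: 75 μL + 0.825 mL = 900 μL total → factor 900/75 = 12
Step 5: 65 μL + 9.3 mL = 9365 μL total → factor 9365/65 = 144.08
Overall dilution factor = 3 × 2.6981 × 48.571 × 12 × 144.08 = 6.7973 × 10^5
Final = 4.00 × 10^6 PFU/mL / 6.7973 × 10^5 = 5.88 PFU/mL

5.88 PFU/mL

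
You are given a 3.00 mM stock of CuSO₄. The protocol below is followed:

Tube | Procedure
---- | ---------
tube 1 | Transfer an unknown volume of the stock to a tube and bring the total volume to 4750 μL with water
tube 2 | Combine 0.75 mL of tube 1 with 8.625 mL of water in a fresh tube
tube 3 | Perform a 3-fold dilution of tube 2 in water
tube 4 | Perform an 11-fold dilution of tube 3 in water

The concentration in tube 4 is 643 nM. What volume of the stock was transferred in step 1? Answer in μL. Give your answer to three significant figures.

Step 1: v brought to 4750 μL → factor = 4750 μL/v
Step 2: 0.75 mL + 8.625 mL = 9.375 mL total → factor 9.375/0.75 = 12.5
Step 3: 3-fold → factor 3
Step 4: 11-fold → factor 11
Product of known-step factors = 412.5
Overall factor = 3.00 mM / (643 nM) = 4665.6
Step-1 factor = 4665.6 / 412.5 = 11.311
v = 4750 μL / 11.311 = 420 μL

420 μL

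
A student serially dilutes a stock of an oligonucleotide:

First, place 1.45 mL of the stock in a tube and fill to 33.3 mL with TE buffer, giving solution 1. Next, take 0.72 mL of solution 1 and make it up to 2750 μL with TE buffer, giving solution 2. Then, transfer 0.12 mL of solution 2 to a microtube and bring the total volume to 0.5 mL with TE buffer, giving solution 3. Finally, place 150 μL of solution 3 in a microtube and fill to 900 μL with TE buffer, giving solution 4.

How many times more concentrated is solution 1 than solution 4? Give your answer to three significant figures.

95.5

Step 1: 1.45 mL brought to 33.3 mL → factor 33.3/1.45 = 22.966
Step 2: 0.72 mL brought to 2750 μL → factor 2.75/0.72 = 3.8194
Step 3: 0.12 mL brought to 0.5 mL → factor 0.5/0.12 = 4.1667
Step 4: 150 μL brought to 900 μL → factor 900/150 = 6
Dilution factor to solution 1 = 22.966; to solution 4 = 2192.9
[solution 1]/[solution 4] = (factor to solution 4)/(factor to solution 1) = 2192.9/22.966 = 95.5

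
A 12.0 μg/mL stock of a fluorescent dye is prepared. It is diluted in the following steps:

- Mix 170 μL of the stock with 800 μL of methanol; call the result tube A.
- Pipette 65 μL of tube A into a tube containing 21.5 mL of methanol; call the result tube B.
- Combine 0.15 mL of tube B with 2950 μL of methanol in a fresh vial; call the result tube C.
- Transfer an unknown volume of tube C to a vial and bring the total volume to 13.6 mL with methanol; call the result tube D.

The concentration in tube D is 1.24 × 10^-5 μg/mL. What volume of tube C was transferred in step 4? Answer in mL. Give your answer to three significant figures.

0.550 mL

Step 1: 170 μL + 800 μL = 970 μL total → factor 970/170 = 5.7059
Step 2: 65 μL + 21.5 mL = 21565 μL total → factor 21565/65 = 331.77
Step 3: 0.15 mL + 2950 μL = 3.1 mL total → factor 3.1/0.15 = 20.667
Step 4: v brought to 13.6 mL → factor = 13.6 mL/v
Product of known-step factors = 39123
Overall factor = 12.0 μg/mL / (1.24 × 10^-5 μg/mL) = 9.6774 × 10^5
Step-4 factor = 9.6774 × 10^5 / 39123 = 24.736
v = 13.6 mL / 24.736 = 0.550 mL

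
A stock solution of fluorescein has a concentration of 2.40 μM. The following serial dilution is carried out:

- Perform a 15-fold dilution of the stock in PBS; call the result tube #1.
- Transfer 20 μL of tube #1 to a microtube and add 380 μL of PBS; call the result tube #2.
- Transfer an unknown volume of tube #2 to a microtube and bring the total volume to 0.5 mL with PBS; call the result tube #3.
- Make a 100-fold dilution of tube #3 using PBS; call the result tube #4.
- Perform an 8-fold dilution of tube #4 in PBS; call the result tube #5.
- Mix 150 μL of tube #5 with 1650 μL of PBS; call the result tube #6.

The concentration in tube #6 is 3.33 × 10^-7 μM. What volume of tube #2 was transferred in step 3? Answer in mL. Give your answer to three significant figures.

0.200 mL

Step 1: 15-fold → factor 15
Step 2: 20 μL + 380 μL = 400 μL total → factor 400/20 = 20
Step 3: v brought to 0.5 mL → factor = 0.5 mL/v
Step 4: 100-fold → factor 100
Step 5: 8-fold → factor 8
Step 6: 150 μL + 1650 μL = 1800 μL total → factor 1800/150 = 12
Product of known-step factors = 2.88 × 10^6
Overall factor = 2.40 μM / (3.33 × 10^-7 μM) = 7.2072 × 10^6
Step-3 factor = 7.2072 × 10^6 / 2.88 × 10^6 = 2.5025
v = 0.5 mL / 2.5025 = 0.200 mL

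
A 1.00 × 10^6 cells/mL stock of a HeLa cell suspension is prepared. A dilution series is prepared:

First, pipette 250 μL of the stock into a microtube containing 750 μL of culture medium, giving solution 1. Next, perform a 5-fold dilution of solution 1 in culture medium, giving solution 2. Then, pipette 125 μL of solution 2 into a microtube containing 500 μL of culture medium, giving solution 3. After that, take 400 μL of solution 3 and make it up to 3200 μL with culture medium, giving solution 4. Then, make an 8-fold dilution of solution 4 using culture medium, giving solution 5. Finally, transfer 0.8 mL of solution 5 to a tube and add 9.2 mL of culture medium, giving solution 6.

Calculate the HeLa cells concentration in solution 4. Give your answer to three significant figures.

1.25 × 10^3 cells/mL

Step 1: 250 μL + 750 μL = 1000 μL total → factor 1000/250 = 4
Step 2: 5-fold → factor 5
Step 3: 125 μL + 500 μL = 625 μL total → factor 625/125 = 5
Step 4: 400 μL brought to 3200 μL → factor 3200/400 = 8
Dilution factor through solution 4 = 4 × 5 × 5 × 8 = 800
[solution 4] = 1.00 × 10^6 cells/mL / 800 = 1.25 × 10^3 cells/mL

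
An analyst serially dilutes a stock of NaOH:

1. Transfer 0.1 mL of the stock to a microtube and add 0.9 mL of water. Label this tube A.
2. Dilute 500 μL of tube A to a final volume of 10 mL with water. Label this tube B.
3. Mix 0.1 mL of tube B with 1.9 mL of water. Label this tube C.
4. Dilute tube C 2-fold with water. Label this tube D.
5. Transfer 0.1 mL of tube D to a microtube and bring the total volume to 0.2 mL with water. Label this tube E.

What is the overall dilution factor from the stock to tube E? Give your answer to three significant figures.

Step 1: 0.1 mL + 0.9 mL = 1 mL total → factor 1/0.1 = 10
Step 2: 500 μL brought to 10 mL → factor 10000/500 = 20
Step 3: 0.1 mL + 1.9 mL = 2 mL total → factor 2/0.1 = 20
Step 4: 2-fold → factor 2
Step 5: 0.1 mL brought to 0.2 mL → factor 0.2/0.1 = 2
Overall dilution factor = 10 × 20 × 20 × 2 × 2 = 16000

1.60 × 10^4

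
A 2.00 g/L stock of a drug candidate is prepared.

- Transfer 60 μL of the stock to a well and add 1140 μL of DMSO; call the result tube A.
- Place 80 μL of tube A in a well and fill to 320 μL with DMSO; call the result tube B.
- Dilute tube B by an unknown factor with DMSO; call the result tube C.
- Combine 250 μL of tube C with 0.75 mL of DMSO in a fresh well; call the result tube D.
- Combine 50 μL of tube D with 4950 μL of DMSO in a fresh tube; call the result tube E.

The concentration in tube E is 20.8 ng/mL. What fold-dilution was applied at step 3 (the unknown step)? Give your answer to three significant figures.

3.00-fold

Step 1: 60 μL + 1140 μL = 1200 μL total → factor 1200/60 = 20
Step 2: 80 μL brought to 320 μL → factor 320/80 = 4
Step 3: unknown factor x
Step 4: 250 μL + 0.75 mL = 1000 μL total → factor 1000/250 = 4
Step 5: 50 μL + 4950 μL = 5000 μL total → factor 5000/50 = 100
Product of known-step factors = 32000
Overall factor = 2.00 g/L / (20.8 ng/mL) = 96154
x = 96154 / 32000 = 3.00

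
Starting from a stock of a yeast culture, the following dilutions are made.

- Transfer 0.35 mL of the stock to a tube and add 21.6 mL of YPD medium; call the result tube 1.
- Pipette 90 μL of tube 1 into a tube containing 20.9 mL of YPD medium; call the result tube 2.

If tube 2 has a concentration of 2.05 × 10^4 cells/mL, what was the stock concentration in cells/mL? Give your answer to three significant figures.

Step 1: 0.35 mL + 21.6 mL = 21.95 mL total → factor 21.95/0.35 = 62.714
Step 2: 90 μL + 20.9 mL = 20990 μL total → factor 20990/90 = 233.22
Overall dilution factor = 62.714 × 233.22 = 14626
Stock = 2.05 × 10^4 cells/mL × 14626 = 3.00 × 10^8 cells/mL

3.00 × 10^8 cells/mL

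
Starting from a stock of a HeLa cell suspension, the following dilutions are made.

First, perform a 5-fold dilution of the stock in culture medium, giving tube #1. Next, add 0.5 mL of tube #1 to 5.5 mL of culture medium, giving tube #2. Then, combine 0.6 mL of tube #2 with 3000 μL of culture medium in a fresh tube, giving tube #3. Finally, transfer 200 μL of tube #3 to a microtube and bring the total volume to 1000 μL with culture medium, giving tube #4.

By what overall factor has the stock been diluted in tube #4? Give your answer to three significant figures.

Step 1: 5-fold → factor 5
Step 2: 0.5 mL + 5.5 mL = 6 mL total → factor 6/0.5 = 12
Step 3: 0.6 mL + 3000 μL = 3.6 mL total → factor 3.6/0.6 = 6
Step 4: 200 μL brought to 1000 μL → factor 1000/200 = 5
Overall dilution factor = 5 × 12 × 6 × 5 = 1800

1.80 × 10^3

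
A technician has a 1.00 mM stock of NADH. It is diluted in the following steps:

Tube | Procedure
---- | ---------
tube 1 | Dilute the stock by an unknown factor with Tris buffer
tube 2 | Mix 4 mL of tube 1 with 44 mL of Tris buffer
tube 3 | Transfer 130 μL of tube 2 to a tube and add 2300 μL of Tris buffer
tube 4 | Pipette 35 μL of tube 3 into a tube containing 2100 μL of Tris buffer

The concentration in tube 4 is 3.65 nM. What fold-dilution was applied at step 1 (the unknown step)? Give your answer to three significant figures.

20.0-fold

Step 1: unknown factor x
Step 2: 4 mL + 44 mL = 48 mL total → factor 48/4 = 12
Step 3: 130 μL + 2300 μL = 2430 μL total → factor 2430/130 = 18.692
Step 4: 35 μL + 2100 μL = 2135 μL total → factor 2135/35 = 61
Product of known-step factors = 13683
Overall factor = 1.00 mM / (3.65 nM) = 2.7397 × 10^5
x = 2.7397 × 10^5 / 13683 = 20.0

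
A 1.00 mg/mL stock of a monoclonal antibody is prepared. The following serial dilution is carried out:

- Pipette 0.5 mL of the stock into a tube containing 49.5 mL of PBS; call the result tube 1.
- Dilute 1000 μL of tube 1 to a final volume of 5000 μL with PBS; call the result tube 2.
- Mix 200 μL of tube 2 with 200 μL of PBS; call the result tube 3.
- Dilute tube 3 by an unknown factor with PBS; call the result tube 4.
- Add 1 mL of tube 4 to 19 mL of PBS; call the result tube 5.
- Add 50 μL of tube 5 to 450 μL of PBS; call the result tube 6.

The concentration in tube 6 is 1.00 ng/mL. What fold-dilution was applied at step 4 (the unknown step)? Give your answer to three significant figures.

5.00-fold

Step 1: 0.5 mL + 49.5 mL = 50 mL total → factor 50/0.5 = 100
Step 2: 1000 μL brought to 5000 μL → factor 5000/1000 = 5
Step 3: 200 μL + 200 μL = 400 μL total → factor 400/200 = 2
Step 4: unknown factor x
Step 5: 1 mL + 19 mL = 20 mL total → factor 20/1 = 20
Step 6: 50 μL + 450 μL = 500 μL total → factor 500/50 = 10
Product of known-step factors = 2 × 10^5
Overall factor = 1.00 mg/mL / (1.00 ng/mL) = 1 × 10^6
x = 1 × 10^6 / 2 × 10^5 = 5.00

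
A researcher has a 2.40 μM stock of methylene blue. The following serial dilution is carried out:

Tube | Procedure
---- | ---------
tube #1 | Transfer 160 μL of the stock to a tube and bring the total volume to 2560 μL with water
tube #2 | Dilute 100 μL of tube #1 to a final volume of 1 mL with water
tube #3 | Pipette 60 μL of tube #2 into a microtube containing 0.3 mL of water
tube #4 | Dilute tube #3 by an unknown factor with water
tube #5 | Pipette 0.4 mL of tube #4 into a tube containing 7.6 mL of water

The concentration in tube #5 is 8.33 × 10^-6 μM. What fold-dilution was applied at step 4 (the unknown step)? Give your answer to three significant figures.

15.0-fold

Step 1: 160 μL brought to 2560 μL → factor 2560/160 = 16
Step 2: 100 μL brought to 1 mL → factor 1000/100 = 10
Step 3: 60 μL + 0.3 mL = 360 μL total → factor 360/60 = 6
Step 4: unknown factor x
Step 5: 0.4 mL + 7.6 mL = 8 mL total → factor 8/0.4 = 20
Product of known-step factors = 19200
Overall factor = 2.40 μM / (8.33 × 10^-6 μM) = 2.8812 × 10^5
x = 2.8812 × 10^5 / 19200 = 15.0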